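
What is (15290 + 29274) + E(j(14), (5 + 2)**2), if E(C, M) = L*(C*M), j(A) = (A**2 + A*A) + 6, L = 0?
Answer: 44564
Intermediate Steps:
j(A) = 6 + 2*A**2 (j(A) = (A**2 + A**2) + 6 = 2*A**2 + 6 = 6 + 2*A**2)
E(C, M) = 0 (E(C, M) = 0*(C*M) = 0)
(15290 + 29274) + E(j(14), (5 + 2)**2) = (15290 + 29274) + 0 = 44564 + 0 = 44564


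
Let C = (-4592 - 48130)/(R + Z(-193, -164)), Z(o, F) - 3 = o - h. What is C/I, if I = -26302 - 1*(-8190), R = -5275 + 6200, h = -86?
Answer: 26361/7434976 ≈ 0.0035455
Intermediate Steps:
R = 925
Z(o, F) = 89 + o (Z(o, F) = 3 + (o - 1*(-86)) = 3 + (o + 86) = 3 + (86 + o) = 89 + o)
I = -18112 (I = -26302 + 8190 = -18112)
C = -52722/821 (C = (-4592 - 48130)/(925 + (89 - 193)) = -52722/(925 - 104) = -52722/821 ≈ -64.217)
C/I = -52722/821/(-18112) = -52722/821*(-1/18112) = 26361/7434976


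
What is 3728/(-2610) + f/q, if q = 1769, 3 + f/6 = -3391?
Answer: -1030084/79605 ≈ -12.940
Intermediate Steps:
f = -20364 (f = -18 + 6*(-3391) = -18 - 20346 = -20364)
3728/(-2610) + f/q = 3728/(-2610) - 20364/1769 = 3728*(-1/2610) - 20364*1/1769 = -1864/1305 - 20364/1769 = -1030084/79605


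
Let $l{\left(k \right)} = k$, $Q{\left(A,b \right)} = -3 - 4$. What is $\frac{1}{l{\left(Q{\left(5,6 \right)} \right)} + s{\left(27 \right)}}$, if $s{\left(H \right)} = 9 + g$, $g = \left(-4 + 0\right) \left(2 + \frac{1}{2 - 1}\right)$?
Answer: $- \frac{1}{10} \approx -0.1$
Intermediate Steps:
$Q{\left(A,b \right)} = -7$
$g = -12$ ($g = - 4 \left(2 + 1^{-1}\right) = - 4 \left(2 + 1\right) = \left(-4\right) 3 = -12$)
$s{\left(H \right)} = -3$ ($s{\left(H \right)} = 9 - 12 = -3$)
$\frac{1}{l{\left(Q{\left(5,6 \right)} \right)} + s{\left(27 \right)}} = \frac{1}{-7 - 3} = \frac{1}{-10} = - \frac{1}{10}$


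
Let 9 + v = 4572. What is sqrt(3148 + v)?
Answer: sqrt(7711) ≈ 87.812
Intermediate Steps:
v = 4563 (v = -9 + 4572 = 4563)
sqrt(3148 + v) = sqrt(3148 + 4563) = sqrt(7711)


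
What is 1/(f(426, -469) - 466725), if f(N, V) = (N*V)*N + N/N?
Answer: -1/85578968 ≈ -1.1685e-8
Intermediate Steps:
f(N, V) = 1 + V*N² (f(N, V) = V*N² + 1 = 1 + V*N²)
1/(f(426, -469) - 466725) = 1/((1 - 469*426²) - 466725) = 1/((1 - 469*181476) - 466725) = 1/((1 - 85112244) - 466725) = 1/(-85112243 - 466725) = 1/(-85578968) = -1/85578968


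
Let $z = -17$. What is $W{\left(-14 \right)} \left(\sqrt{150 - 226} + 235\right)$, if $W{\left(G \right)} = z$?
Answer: $-3995 - 34 i \sqrt{19} \approx -3995.0 - 148.2 i$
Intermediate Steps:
$W{\left(G \right)} = -17$
$W{\left(-14 \right)} \left(\sqrt{150 - 226} + 235\right) = - 17 \left(\sqrt{150 - 226} + 235\right) = - 17 \left(\sqrt{-76} + 235\right) = - 17 \left(2 i \sqrt{19} + 235\right) = - 17 \left(235 + 2 i \sqrt{19}\right) = -3995 - 34 i \sqrt{19}$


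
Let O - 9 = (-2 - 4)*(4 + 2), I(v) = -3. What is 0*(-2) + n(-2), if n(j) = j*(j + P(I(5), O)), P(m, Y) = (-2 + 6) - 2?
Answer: 0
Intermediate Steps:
O = -27 (O = 9 + (-2 - 4)*(4 + 2) = 9 - 6*6 = 9 - 36 = -27)
P(m, Y) = 2 (P(m, Y) = 4 - 2 = 2)
n(j) = j*(2 + j) (n(j) = j*(j + 2) = j*(2 + j))
0*(-2) + n(-2) = 0*(-2) - 2*(2 - 2) = 0 - 2*0 = 0 + 0 = 0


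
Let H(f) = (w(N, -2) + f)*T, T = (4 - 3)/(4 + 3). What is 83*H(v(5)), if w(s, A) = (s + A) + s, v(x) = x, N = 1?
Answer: 415/7 ≈ 59.286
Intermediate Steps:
T = 1/7 ≈ 0.14286
w(s, A) = A + 2*s (w(s, A) = (A + s) + s = A + 2*s)
H(f) = f/7 (H(f) = ((-2 + 2*1) + f)*(1/7) = ((-2 + 2) + f)*(1/7) = (0 + f)*(1/7) = f*(1/7) = f/7)
83*H(v(5)) = 83*((1/7)*5) = 83*(5/7) = 415/7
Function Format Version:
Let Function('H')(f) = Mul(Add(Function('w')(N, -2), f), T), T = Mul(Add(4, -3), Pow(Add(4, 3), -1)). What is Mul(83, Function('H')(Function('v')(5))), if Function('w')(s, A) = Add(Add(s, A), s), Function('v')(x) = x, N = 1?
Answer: Rational(415, 7) ≈ 59.286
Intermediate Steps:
T = Rational(1, 7) (T = Mul(1, Pow(7, -1)) = Mul(1, Rational(1, 7)) = Rational(1, 7) ≈ 0.14286)
Function('w')(s, A) = Add(A, Mul(2, s)) (Function('w')(s, A) = Add(Add(A, s), s) = Add(A, Mul(2, s)))
Function('H')(f) = Mul(Rational(1, 7), f) (Function('H')(f) = Mul(Add(Add(-2, Mul(2, 1)), f), Rational(1, 7)) = Mul(Add(Add(-2, 2), f), Rational(1, 7)) = Mul(Add(0, f), Rational(1, 7)) = Mul(f, Rational(1, 7)) = Mul(Rational(1, 7), f))
Mul(83, Function('H')(Function('v')(5))) = Mul(83, Mul(Rational(1, 7), 5)) = Mul(83, Rational(5, 7)) = Rational(415, 7)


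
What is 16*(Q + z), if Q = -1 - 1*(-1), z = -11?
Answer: -176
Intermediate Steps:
Q = 0 (Q = -1 + 1 = 0)
16*(Q + z) = 16*(0 - 11) = 16*(-11) = -176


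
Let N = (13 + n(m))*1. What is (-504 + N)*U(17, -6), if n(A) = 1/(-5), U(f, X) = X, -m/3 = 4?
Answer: 14736/5 ≈ 2947.2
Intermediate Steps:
m = -12 (m = -3*4 = -12)
n(A) = -⅕
N = 64/5 (N = (13 - ⅕)*1 = (64/5)*1 = 64/5 ≈ 12.800)
(-504 + N)*U(17, -6) = (-504 + 64/5)*(-6) = -2456/5*(-6) = 14736/5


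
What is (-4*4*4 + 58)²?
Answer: 36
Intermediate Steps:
(-4*4*4 + 58)² = (-16*4 + 58)² = (-64 + 58)² = (-6)² = 36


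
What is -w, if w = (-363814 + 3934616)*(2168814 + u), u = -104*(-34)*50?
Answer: -8375723162428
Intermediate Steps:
u = 176800 (u = 3536*50 = 176800)
w = 8375723162428 (w = (-363814 + 3934616)*(2168814 + 176800) = 3570802*2345614 = 8375723162428)
-w = -1*8375723162428 = -8375723162428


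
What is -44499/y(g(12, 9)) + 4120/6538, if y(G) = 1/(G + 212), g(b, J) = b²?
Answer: -51786332176/3269 ≈ -1.5842e+7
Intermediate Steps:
y(G) = 1/(212 + G)
-44499/y(g(12, 9)) + 4120/6538 = -44499/(1/(212 + 12²)) + 4120/6538 = -44499/(1/(212 + 144)) + 4120*(1/6538) = -44499/(1/356) + 2060/3269 = -44499/1/356 + 2060/3269 = -44499*356 + 2060/3269 = -15841644 + 2060/3269 = -51786332176/3269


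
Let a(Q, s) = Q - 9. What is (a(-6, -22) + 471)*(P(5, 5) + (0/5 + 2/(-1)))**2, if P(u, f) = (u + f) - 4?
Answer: 7296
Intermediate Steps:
a(Q, s) = -9 + Q
P(u, f) = -4 + f + u (P(u, f) = (f + u) - 4 = -4 + f + u)
(a(-6, -22) + 471)*(P(5, 5) + (0/5 + 2/(-1)))**2 = ((-9 - 6) + 471)*((-4 + 5 + 5) + (0/5 + 2/(-1)))**2 = (-15 + 471)*(6 + (0*(1/5) + 2*(-1)))**2 = 456*(6 + (0 - 2))**2 = 456*(6 - 2)**2 = 456*4**2 = 456*16 = 7296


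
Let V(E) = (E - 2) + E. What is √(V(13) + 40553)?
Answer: √40577 ≈ 201.44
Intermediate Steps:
V(E) = -2 + 2*E (V(E) = (-2 + E) + E = -2 + 2*E)
√(V(13) + 40553) = √((-2 + 2*13) + 40553) = √((-2 + 26) + 40553) = √(24 + 40553) = √40577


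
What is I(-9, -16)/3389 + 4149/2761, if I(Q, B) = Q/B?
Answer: 225000225/149712464 ≈ 1.5029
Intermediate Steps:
I(-9, -16)/3389 + 4149/2761 = -9/(-16)/3389 + 4149/2761 = -9*(-1/16)*(1/3389) + 4149*(1/2761) = (9/16)*(1/3389) + 4149/2761 = 9/54224 + 4149/2761 = 225000225/149712464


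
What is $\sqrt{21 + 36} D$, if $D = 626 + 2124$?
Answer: $2750 \sqrt{57} \approx 20762.0$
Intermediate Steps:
$D = 2750$
$\sqrt{21 + 36} D = \sqrt{21 + 36} \cdot 2750 = \sqrt{57} \cdot 2750 = 2750 \sqrt{57}$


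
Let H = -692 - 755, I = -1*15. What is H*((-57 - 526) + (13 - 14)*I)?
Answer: 821896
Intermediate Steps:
I = -15
H = -1447
H*((-57 - 526) + (13 - 14)*I) = -1447*((-57 - 526) + (13 - 14)*(-15)) = -1447*(-583 - 1*(-15)) = -1447*(-583 + 15) = -1447*(-568) = 821896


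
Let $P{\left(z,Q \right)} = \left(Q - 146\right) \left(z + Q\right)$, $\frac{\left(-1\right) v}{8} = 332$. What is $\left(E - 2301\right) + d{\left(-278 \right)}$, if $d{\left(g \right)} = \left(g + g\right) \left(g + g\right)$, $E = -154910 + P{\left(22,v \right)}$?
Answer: $7532393$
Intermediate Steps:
$v = -2656$ ($v = \left(-8\right) 332 = -2656$)
$P{\left(z,Q \right)} = \left(-146 + Q\right) \left(Q + z\right)$
$E = 7225558$ ($E = -154910 - \left(-326132 - 7054336\right) = -154910 + \left(7054336 + 387776 - 3212 - 58432\right) = -154910 + 7380468 = 7225558$)
$d{\left(g \right)} = 4 g^{2}$ ($d{\left(g \right)} = 2 g 2 g = 4 g^{2}$)
$\left(E - 2301\right) + d{\left(-278 \right)} = \left(7225558 - 2301\right) + 4 \left(-278\right)^{2} = \left(7225558 - 2301\right) + 4 \cdot 77284 = 7223257 + 309136 = 7532393$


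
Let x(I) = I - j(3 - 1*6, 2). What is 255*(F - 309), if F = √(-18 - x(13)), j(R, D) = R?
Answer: -78795 + 255*I*√34 ≈ -78795.0 + 1486.9*I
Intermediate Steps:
x(I) = 3 + I (x(I) = I - (3 - 1*6) = I - (3 - 6) = I - 1*(-3) = I + 3 = 3 + I)
F = I*√34 (F = √(-18 - (3 + 13)) = √(-18 - 1*16) = √(-18 - 16) = √(-34) = I*√34 ≈ 5.8309*I)
255*(F - 309) = 255*(I*√34 - 309) = 255*(-309 + I*√34) = -78795 + 255*I*√34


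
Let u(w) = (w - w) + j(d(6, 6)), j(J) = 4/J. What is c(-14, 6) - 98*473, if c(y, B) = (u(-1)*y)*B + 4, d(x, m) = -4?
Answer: -46266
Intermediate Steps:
u(w) = -1 (u(w) = (w - w) + 4/(-4) = 0 + 4*(-¼) = 0 - 1 = -1)
c(y, B) = 4 - B*y (c(y, B) = (-y)*B + 4 = -B*y + 4 = 4 - B*y)
c(-14, 6) - 98*473 = (4 - 1*6*(-14)) - 98*473 = (4 + 84) - 46354 = 88 - 46354 = -46266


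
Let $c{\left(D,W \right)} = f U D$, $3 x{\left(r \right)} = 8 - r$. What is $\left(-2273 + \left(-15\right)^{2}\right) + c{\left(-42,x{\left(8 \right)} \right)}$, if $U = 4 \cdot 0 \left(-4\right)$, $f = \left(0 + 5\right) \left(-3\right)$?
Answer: $-2048$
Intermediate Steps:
$x{\left(r \right)} = \frac{8}{3} - \frac{r}{3}$ ($x{\left(r \right)} = \frac{8 - r}{3} = \frac{8}{3} - \frac{r}{3}$)
$f = -15$ ($f = 5 \left(-3\right) = -15$)
$U = 0$ ($U = 0 \left(-4\right) = 0$)
$c{\left(D,W \right)} = 0$ ($c{\left(D,W \right)} = \left(-15\right) 0 D = 0 D = 0$)
$\left(-2273 + \left(-15\right)^{2}\right) + c{\left(-42,x{\left(8 \right)} \right)} = \left(-2273 + \left(-15\right)^{2}\right) + 0 = \left(-2273 + 225\right) + 0 = -2048 + 0 = -2048$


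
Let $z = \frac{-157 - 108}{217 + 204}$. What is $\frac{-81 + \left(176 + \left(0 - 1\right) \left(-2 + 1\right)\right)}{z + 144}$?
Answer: $\frac{40416}{60359} \approx 0.66959$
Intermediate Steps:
$z = - \frac{265}{421} \approx -0.62945$
$\frac{-81 + \left(176 + \left(0 - 1\right) \left(-2 + 1\right)\right)}{z + 144} = \frac{-81 + \left(176 + \left(0 - 1\right) \left(-2 + 1\right)\right)}{- \frac{265}{421} + 144} = \frac{-81 + \left(176 - -1\right)}{\frac{60359}{421}} = \left(-81 + \left(176 + 1\right)\right) \frac{421}{60359} = \left(-81 + 177\right) \frac{421}{60359} = 96 \cdot \frac{421}{60359} = \frac{40416}{60359}$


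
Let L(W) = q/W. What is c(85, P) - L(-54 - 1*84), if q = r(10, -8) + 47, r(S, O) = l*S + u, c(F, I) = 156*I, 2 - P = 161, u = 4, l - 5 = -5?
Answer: -1140967/46 ≈ -24804.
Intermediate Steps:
l = 0 (l = 5 - 5 = 0)
P = -159 (P = 2 - 1*161 = 2 - 161 = -159)
r(S, O) = 4 (r(S, O) = 0*S + 4 = 0 + 4 = 4)
q = 51 (q = 4 + 47 = 51)
L(W) = 51/W
c(85, P) - L(-54 - 1*84) = 156*(-159) - 51/(-54 - 1*84) = -24804 - 51/(-54 - 84) = -24804 - 51/(-138) = -24804 - 51*(-1)/138 = -24804 - 1*(-17/46) = -24804 + 17/46 = -1140967/46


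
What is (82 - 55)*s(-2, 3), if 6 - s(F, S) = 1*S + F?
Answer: 135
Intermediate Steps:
s(F, S) = 6 - F - S (s(F, S) = 6 - (1*S + F) = 6 - (S + F) = 6 - (F + S) = 6 + (-F - S) = 6 - F - S)
(82 - 55)*s(-2, 3) = (82 - 55)*(6 - 1*(-2) - 1*3) = 27*(6 + 2 - 3) = 27*5 = 135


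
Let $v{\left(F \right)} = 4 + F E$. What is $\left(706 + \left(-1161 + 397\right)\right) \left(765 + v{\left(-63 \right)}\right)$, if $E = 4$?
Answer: $-29986$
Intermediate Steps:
$v{\left(F \right)} = 4 + 4 F$ ($v{\left(F \right)} = 4 + F 4 = 4 + 4 F$)
$\left(706 + \left(-1161 + 397\right)\right) \left(765 + v{\left(-63 \right)}\right) = \left(706 + \left(-1161 + 397\right)\right) \left(765 + \left(4 + 4 \left(-63\right)\right)\right) = \left(706 - 764\right) \left(765 + \left(4 - 252\right)\right) = - 58 \left(765 - 248\right) = \left(-58\right) 517 = -29986$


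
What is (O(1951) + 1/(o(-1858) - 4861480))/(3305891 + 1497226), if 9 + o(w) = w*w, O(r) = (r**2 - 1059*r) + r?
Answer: 2455386615974/6769152866025 ≈ 0.36273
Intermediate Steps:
O(r) = r**2 - 1058*r
o(w) = -9 + w**2 (o(w) = -9 + w*w = -9 + w**2)
(O(1951) + 1/(o(-1858) - 4861480))/(3305891 + 1497226) = (1951*(-1058 + 1951) + 1/((-9 + (-1858)**2) - 4861480))/(3305891 + 1497226) = (1951*893 + 1/((-9 + 3452164) - 4861480))/4803117 = (1742243 + 1/(3452155 - 4861480))*(1/4803117) = (1742243 + 1/(-1409325))*(1/4803117) = (1742243 - 1/1409325)*(1/4803117) = (2455386615974/1409325)*(1/4803117) = 2455386615974/6769152866025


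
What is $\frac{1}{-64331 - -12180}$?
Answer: $- \frac{1}{52151} \approx -1.9175 \cdot 10^{-5}$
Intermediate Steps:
$\frac{1}{-64331 - -12180} = \frac{1}{-64331 + 12180} = \frac{1}{-52151} = - \frac{1}{52151}$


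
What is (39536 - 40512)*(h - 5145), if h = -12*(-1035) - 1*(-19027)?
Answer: -25670752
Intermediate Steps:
h = 31447 (h = 12420 + 19027 = 31447)
(39536 - 40512)*(h - 5145) = (39536 - 40512)*(31447 - 5145) = -976*26302 = -25670752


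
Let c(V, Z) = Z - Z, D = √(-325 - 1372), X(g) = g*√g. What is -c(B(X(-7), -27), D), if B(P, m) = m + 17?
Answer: 0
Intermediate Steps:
X(g) = g^(3/2)
B(P, m) = 17 + m
D = I*√1697 (D = √(-1697) = I*√1697 ≈ 41.195*I)
c(V, Z) = 0
-c(B(X(-7), -27), D) = -1*0 = 0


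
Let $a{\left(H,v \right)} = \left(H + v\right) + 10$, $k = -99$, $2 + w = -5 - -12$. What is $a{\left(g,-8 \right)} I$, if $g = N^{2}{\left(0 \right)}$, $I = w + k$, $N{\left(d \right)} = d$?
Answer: $-188$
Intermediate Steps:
$w = 5$ ($w = -2 - -7 = -2 + \left(-5 + 12\right) = -2 + 7 = 5$)
$I = -94$ ($I = 5 - 99 = -94$)
$g = 0$ ($g = 0^{2} = 0$)
$a{\left(H,v \right)} = 10 + H + v$
$a{\left(g,-8 \right)} I = \left(10 + 0 - 8\right) \left(-94\right) = 2 \left(-94\right) = -188$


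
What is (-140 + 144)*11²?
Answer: 484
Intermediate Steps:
(-140 + 144)*11² = 4*121 = 484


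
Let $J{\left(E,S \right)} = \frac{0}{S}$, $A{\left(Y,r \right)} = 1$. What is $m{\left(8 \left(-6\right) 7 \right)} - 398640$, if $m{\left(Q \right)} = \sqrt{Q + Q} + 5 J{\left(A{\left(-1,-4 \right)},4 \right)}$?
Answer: $-398640 + 4 i \sqrt{42} \approx -3.9864 \cdot 10^{5} + 25.923 i$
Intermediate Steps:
$J{\left(E,S \right)} = 0$
$m{\left(Q \right)} = \sqrt{2} \sqrt{Q}$ ($m{\left(Q \right)} = \sqrt{Q + Q} + 5 \cdot 0 = \sqrt{2 Q} + 0 = \sqrt{2} \sqrt{Q} + 0 = \sqrt{2} \sqrt{Q}$)
$m{\left(8 \left(-6\right) 7 \right)} - 398640 = \sqrt{2} \sqrt{8 \left(-6\right) 7} - 398640 = \sqrt{2} \sqrt{\left(-48\right) 7} - 398640 = \sqrt{2} \sqrt{-336} - 398640 = \sqrt{2} \cdot 4 i \sqrt{21} - 398640 = 4 i \sqrt{42} - 398640 = -398640 + 4 i \sqrt{42}$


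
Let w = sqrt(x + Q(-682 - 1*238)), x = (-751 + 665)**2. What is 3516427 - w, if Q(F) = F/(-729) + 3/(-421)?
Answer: 3516427 - sqrt(955789604837)/11367 ≈ 3.5163e+6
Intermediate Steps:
Q(F) = -3/421 - F/729 (Q(F) = F*(-1/729) + 3*(-1/421) = -F/729 - 3/421 = -3/421 - F/729)
x = 7396 (x = (-86)**2 = 7396)
w = sqrt(955789604837)/11367 (w = sqrt(7396 + (-3/421 - (-682 - 1*238)/729)) = sqrt(7396 + (-3/421 - (-682 - 238)/729)) = sqrt(7396 + (-3/421 - 1/729*(-920))) = sqrt(7396 + (-3/421 + 920/729)) = sqrt(7396 + 385133/306909) = sqrt(2270284097/306909) = sqrt(955789604837)/11367 ≈ 86.007)
3516427 - w = 3516427 - sqrt(955789604837)/11367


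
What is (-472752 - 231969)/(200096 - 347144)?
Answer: 234907/49016 ≈ 4.7925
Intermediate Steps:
(-472752 - 231969)/(200096 - 347144) = -704721/(-147048) = -704721*(-1/147048) = 234907/49016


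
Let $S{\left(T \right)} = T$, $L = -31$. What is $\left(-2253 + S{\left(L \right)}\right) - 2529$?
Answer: $-4813$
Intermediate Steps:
$\left(-2253 + S{\left(L \right)}\right) - 2529 = \left(-2253 - 31\right) - 2529 = -2284 - 2529 = -4813$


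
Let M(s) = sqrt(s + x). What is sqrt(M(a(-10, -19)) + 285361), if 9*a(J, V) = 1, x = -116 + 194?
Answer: sqrt(2568249 + 3*sqrt(703))/3 ≈ 534.20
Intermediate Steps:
x = 78
a(J, V) = 1/9 (a(J, V) = (1/9)*1 = 1/9)
M(s) = sqrt(78 + s) (M(s) = sqrt(s + 78) = sqrt(78 + s))
sqrt(M(a(-10, -19)) + 285361) = sqrt(sqrt(78 + 1/9) + 285361) = sqrt(sqrt(703/9) + 285361) = sqrt(sqrt(703)/3 + 285361) = sqrt(285361 + sqrt(703)/3)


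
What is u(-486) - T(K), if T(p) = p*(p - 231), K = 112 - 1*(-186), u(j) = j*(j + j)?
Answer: 452426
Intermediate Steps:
u(j) = 2*j**2 (u(j) = j*(2*j) = 2*j**2)
K = 298 (K = 112 + 186 = 298)
T(p) = p*(-231 + p)
u(-486) - T(K) = 2*(-486)**2 - 298*(-231 + 298) = 2*236196 - 298*67 = 472392 - 1*19966 = 472392 - 19966 = 452426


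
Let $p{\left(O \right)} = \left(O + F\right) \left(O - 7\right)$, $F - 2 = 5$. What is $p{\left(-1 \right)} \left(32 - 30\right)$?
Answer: $-96$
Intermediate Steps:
$F = 7$ ($F = 2 + 5 = 7$)
$p{\left(O \right)} = \left(-7 + O\right) \left(7 + O\right)$ ($p{\left(O \right)} = \left(O + 7\right) \left(O - 7\right) = \left(7 + O\right) \left(-7 + O\right) = \left(-7 + O\right) \left(7 + O\right)$)
$p{\left(-1 \right)} \left(32 - 30\right) = \left(-49 + \left(-1\right)^{2}\right) \left(32 - 30\right) = \left(-49 + 1\right) 2 = \left(-48\right) 2 = -96$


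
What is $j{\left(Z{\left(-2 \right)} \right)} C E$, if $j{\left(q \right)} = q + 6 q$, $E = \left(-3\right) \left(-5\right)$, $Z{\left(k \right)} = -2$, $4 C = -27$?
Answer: $\frac{2835}{2} \approx 1417.5$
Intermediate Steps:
$C = - \frac{27}{4}$ ($C = \frac{1}{4} \left(-27\right) = - \frac{27}{4} \approx -6.75$)
$E = 15$
$j{\left(q \right)} = 7 q$
$j{\left(Z{\left(-2 \right)} \right)} C E = 7 \left(-2\right) \left(- \frac{27}{4}\right) 15 = \left(-14\right) \left(- \frac{27}{4}\right) 15 = \frac{189}{2} \cdot 15 = \frac{2835}{2}$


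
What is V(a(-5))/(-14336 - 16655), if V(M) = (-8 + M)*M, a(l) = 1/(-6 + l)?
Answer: -89/3749911 ≈ -2.3734e-5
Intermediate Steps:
V(M) = M*(-8 + M)
V(a(-5))/(-14336 - 16655) = ((-8 + 1/(-6 - 5))/(-6 - 5))/(-14336 - 16655) = ((-8 + 1/(-11))/(-11))/(-30991) = -(-8 - 1/11)/11*(-1/30991) = -1/11*(-89/11)*(-1/30991) = (89/121)*(-1/30991) = -89/3749911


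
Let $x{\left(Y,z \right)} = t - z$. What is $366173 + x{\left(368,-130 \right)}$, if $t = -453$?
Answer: $365850$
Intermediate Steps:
$x{\left(Y,z \right)} = -453 - z$
$366173 + x{\left(368,-130 \right)} = 366173 - 323 = 365850$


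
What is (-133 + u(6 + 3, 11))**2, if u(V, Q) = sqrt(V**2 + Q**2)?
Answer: (133 - sqrt(202))**2 ≈ 14110.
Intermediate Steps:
u(V, Q) = sqrt(Q**2 + V**2)
(-133 + u(6 + 3, 11))**2 = (-133 + sqrt(11**2 + (6 + 3)**2))**2 = (-133 + sqrt(121 + 9**2))**2 = (-133 + sqrt(121 + 81))**2 = (-133 + sqrt(202))**2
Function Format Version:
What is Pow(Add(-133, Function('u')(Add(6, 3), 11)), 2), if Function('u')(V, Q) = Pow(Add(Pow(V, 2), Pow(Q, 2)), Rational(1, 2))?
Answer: Pow(Add(133, Mul(-1, Pow(202, Rational(1, 2)))), 2) ≈ 14110.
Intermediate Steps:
Function('u')(V, Q) = Pow(Add(Pow(Q, 2), Pow(V, 2)), Rational(1, 2))
Pow(Add(-133, Function('u')(Add(6, 3), 11)), 2) = Pow(Add(-133, Pow(Add(Pow(11, 2), Pow(Add(6, 3), 2)), Rational(1, 2))), 2) = Pow(Add(-133, Pow(Add(121, Pow(9, 2)), Rational(1, 2))), 2) = Pow(Add(-133, Pow(Add(121, 81), Rational(1, 2))), 2) = Pow(Add(-133, Pow(202, Rational(1, 2))), 2)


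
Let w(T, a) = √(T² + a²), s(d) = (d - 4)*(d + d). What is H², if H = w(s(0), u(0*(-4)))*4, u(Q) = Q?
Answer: 0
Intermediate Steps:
s(d) = 2*d*(-4 + d) (s(d) = (-4 + d)*(2*d) = 2*d*(-4 + d))
H = 0 (H = √((2*0*(-4 + 0))² + (0*(-4))²)*4 = √((2*0*(-4))² + 0²)*4 = √(0² + 0)*4 = √(0 + 0)*4 = √0*4 = 0*4 = 0)
H² = 0² = 0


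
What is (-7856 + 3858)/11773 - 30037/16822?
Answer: -420879957/198045406 ≈ -2.1252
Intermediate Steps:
(-7856 + 3858)/11773 - 30037/16822 = -3998*1/11773 - 30037*1/16822 = -3998/11773 - 30037/16822 = -420879957/198045406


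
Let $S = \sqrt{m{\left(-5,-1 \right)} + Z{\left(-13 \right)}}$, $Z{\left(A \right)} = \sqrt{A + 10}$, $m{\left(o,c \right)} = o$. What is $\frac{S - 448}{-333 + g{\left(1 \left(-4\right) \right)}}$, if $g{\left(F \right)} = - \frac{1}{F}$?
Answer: $\frac{1792}{1331} - \frac{4 \sqrt{-5 + i \sqrt{3}}}{1331} \approx 1.3452 - 0.0068172 i$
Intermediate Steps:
$Z{\left(A \right)} = \sqrt{10 + A}$
$S = \sqrt{-5 + i \sqrt{3}}$ ($S = \sqrt{-5 + \sqrt{10 - 13}} = \sqrt{-5 + \sqrt{-3}} = \sqrt{-5 + i \sqrt{3}} \approx 0.38177 + 2.2684 i$)
$\frac{S - 448}{-333 + g{\left(1 \left(-4\right) \right)}} = \frac{\sqrt{-5 + i \sqrt{3}} - 448}{-333 - \frac{1}{1 \left(-4\right)}} = \frac{-448 + \sqrt{-5 + i \sqrt{3}}}{-333 - \frac{1}{-4}} = \frac{-448 + \sqrt{-5 + i \sqrt{3}}}{-333 - - \frac{1}{4}} = \frac{-448 + \sqrt{-5 + i \sqrt{3}}}{-333 + \frac{1}{4}} = \frac{-448 + \sqrt{-5 + i \sqrt{3}}}{- \frac{1331}{4}} = \left(-448 + \sqrt{-5 + i \sqrt{3}}\right) \left(- \frac{4}{1331}\right) = \frac{1792}{1331} - \frac{4 \sqrt{-5 + i \sqrt{3}}}{1331}$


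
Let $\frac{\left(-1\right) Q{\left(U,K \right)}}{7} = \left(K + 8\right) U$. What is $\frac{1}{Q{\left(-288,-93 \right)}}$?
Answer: $- \frac{1}{171360} \approx -5.8357 \cdot 10^{-6}$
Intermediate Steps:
$Q{\left(U,K \right)} = - 7 U \left(8 + K\right)$ ($Q{\left(U,K \right)} = - 7 \left(K + 8\right) U = - 7 \left(8 + K\right) U = - 7 U \left(8 + K\right)$)
$\frac{1}{Q{\left(-288,-93 \right)}} = \frac{1}{\left(-7\right) \left(-288\right) \left(8 - 93\right)} = \frac{1}{\left(-7\right) \left(-288\right) \left(-85\right)} = \frac{1}{-171360} = - \frac{1}{171360}$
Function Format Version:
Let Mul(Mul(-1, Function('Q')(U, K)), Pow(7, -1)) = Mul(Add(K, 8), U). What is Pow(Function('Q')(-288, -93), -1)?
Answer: Rational(-1, 171360) ≈ -5.8357e-6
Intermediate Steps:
Function('Q')(U, K) = Mul(-7, U, Add(8, K)) (Function('Q')(U, K) = Mul(-7, Mul(Add(K, 8), U)) = Mul(-7, Mul(Add(8, K), U)) = Mul(-7, Mul(U, Add(8, K))) = Mul(-7, U, Add(8, K)))
Pow(Function('Q')(-288, -93), -1) = Pow(Mul(-7, -288, Add(8, -93)), -1) = Pow(Mul(-7, -288, -85), -1) = Pow(-171360, -1) = Rational(-1, 171360)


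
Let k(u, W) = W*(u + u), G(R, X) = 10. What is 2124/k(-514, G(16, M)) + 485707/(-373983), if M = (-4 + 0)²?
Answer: -85108939/56537430 ≈ -1.5054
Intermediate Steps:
M = 16 (M = (-4)² = 16)
k(u, W) = 2*W*u (k(u, W) = W*(2*u) = 2*W*u)
2124/k(-514, G(16, M)) + 485707/(-373983) = 2124/((2*10*(-514))) + 485707/(-373983) = 2124/(-10280) + 485707*(-1/373983) = 2124*(-1/10280) - 28571/21999 = -531/2570 - 28571/21999 = -85108939/56537430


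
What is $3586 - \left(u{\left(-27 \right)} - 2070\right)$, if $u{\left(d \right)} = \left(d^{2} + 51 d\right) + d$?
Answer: $6331$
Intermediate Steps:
$u{\left(d \right)} = d^{2} + 52 d$
$3586 - \left(u{\left(-27 \right)} - 2070\right) = 3586 - \left(- 27 \left(52 - 27\right) - 2070\right) = 3586 - \left(\left(-27\right) 25 - 2070\right) = 3586 - \left(-675 - 2070\right) = 3586 - -2745 = 3586 + 2745 = 6331$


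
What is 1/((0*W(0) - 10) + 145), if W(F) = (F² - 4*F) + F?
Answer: 1/135 ≈ 0.0074074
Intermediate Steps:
W(F) = F² - 3*F
1/((0*W(0) - 10) + 145) = 1/((0*(0*(-3 + 0)) - 10) + 145) = 1/((0*(0*(-3)) - 10) + 145) = 1/((0*0 - 10) + 145) = 1/((0 - 10) + 145) = 1/(-10 + 145) = 1/135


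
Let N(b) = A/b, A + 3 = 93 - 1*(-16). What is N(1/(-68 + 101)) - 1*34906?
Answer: -31408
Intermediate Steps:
A = 106 (A = -3 + (93 - 1*(-16)) = -3 + (93 + 16) = -3 + 109 = 106)
N(b) = 106/b
N(1/(-68 + 101)) - 1*34906 = 106/(1/(-68 + 101)) - 1*34906 = 106/(1/33) - 34906 = 106*33 - 34906 = 3498 - 34906 = -31408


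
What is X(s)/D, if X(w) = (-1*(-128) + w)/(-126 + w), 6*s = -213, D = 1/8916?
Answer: -1649460/323 ≈ -5106.7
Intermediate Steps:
D = 1/8916 ≈ 0.00011216
s = -71/2 (s = (⅙)*(-213) = -71/2 ≈ -35.500)
X(w) = (128 + w)/(-126 + w)
X(s)/D = ((128 - 71/2)/(-126 - 71/2))/(1/8916) = ((185/2)/(-323/2))*8916 = -2/323*185/2*8916 = -185/323*8916 = -1649460/323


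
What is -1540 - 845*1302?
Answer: -1101730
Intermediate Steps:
-1540 - 845*1302 = -1540 - 1100190 = -1101730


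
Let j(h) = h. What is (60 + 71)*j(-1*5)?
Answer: -655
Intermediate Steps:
(60 + 71)*j(-1*5) = (60 + 71)*(-1*5) = 131*(-5) = -655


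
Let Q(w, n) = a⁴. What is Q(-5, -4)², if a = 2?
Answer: 256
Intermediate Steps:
Q(w, n) = 16 (Q(w, n) = 2⁴ = 16)
Q(-5, -4)² = 16² = 256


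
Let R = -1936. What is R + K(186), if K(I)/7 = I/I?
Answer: -1929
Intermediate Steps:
K(I) = 7 (K(I) = 7*(I/I) = 7*1 = 7)
R + K(186) = -1936 + 7 = -1929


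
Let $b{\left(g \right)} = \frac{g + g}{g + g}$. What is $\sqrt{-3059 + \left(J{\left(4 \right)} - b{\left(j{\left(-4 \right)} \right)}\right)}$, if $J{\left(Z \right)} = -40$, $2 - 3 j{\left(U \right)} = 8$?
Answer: $10 i \sqrt{31} \approx 55.678 i$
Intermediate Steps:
$j{\left(U \right)} = -2$ ($j{\left(U \right)} = \frac{2}{3} - \frac{8}{3} = -2$)
$b{\left(g \right)} = 1$ ($b{\left(g \right)} = \frac{2 g}{2 g} = 2 g \frac{1}{2 g} = 1$)
$\sqrt{-3059 + \left(J{\left(4 \right)} - b{\left(j{\left(-4 \right)} \right)}\right)} = \sqrt{-3059 - 41} = \sqrt{-3100} = 10 i \sqrt{31}$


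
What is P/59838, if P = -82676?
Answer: -41338/29919 ≈ -1.3817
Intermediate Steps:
P/59838 = -82676/59838 = -82676*1/59838 = -41338/29919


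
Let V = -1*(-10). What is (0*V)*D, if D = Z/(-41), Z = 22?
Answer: 0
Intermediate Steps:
V = 10
D = -22/41 (D = 22/(-41) = 22*(-1/41) = -22/41 ≈ -0.53658)
(0*V)*D = (0*10)*(-22/41) = 0*(-22/41) = 0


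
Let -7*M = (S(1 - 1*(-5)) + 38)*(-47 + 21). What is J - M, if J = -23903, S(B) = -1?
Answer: -168283/7 ≈ -24040.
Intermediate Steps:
M = 962/7 (M = -(-1 + 38)*(-47 + 21)/7 = -37*(-26)/7 = -⅐*(-962) = 962/7 ≈ 137.43)
J - M = -23903 - 1*962/7 = -23903 - 962/7 = -168283/7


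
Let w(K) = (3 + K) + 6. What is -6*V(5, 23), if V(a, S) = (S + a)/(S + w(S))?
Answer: -168/55 ≈ -3.0545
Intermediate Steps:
w(K) = 9 + K
V(a, S) = (S + a)/(9 + 2*S) (V(a, S) = (S + a)/(S + (9 + S)) = (S + a)/(9 + 2*S))
-6*V(5, 23) = -6*(23 + 5)/(9 + 2*23) = -6*28/(9 + 46) = -6*28/55 = -168/55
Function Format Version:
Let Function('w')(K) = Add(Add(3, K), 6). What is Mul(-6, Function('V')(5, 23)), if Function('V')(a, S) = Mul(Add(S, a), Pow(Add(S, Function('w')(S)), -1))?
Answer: Rational(-168, 55) ≈ -3.0545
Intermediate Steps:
Function('w')(K) = Add(9, K)
Function('V')(a, S) = Mul(Pow(Add(9, Mul(2, S)), -1), Add(S, a)) (Function('V')(a, S) = Mul(Add(S, a), Pow(Add(S, Add(9, S)), -1)) = Mul(Add(S, a), Pow(Add(9, Mul(2, S)), -1)) = Mul(Pow(Add(9, Mul(2, S)), -1), Add(S, a)))
Mul(-6, Function('V')(5, 23)) = Mul(-6, Mul(Pow(Add(9, Mul(2, 23)), -1), Add(23, 5))) = Mul(-6, Mul(Pow(Add(9, 46), -1), 28)) = Mul(-6, Mul(Pow(55, -1), 28)) = Mul(-6, Mul(Rational(1, 55), 28)) = Mul(-6, Rational(28, 55)) = Rational(-168, 55)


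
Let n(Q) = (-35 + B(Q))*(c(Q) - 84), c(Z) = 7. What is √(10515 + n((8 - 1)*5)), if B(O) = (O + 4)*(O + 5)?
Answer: I*√106910 ≈ 326.97*I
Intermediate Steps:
B(O) = (4 + O)*(5 + O)
n(Q) = 1155 - 693*Q - 77*Q² (n(Q) = (-35 + (20 + Q² + 9*Q))*(7 - 84) = (-15 + Q² + 9*Q)*(-77) = 1155 - 693*Q - 77*Q²)
√(10515 + n((8 - 1)*5)) = √(10515 + (1155 - 693*(8 - 1)*5 - 77*25*(8 - 1)²)) = √(10515 + (1155 - 4851*5 - 77*(7*5)²)) = √(10515 + (1155 - 693*35 - 77*35²)) = √(10515 + (1155 - 24255 - 77*1225)) = √(10515 + (1155 - 24255 - 94325)) = √(10515 - 117425) = √(-106910) = I*√106910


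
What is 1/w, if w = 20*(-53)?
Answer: -1/1060 ≈ -0.00094340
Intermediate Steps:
w = -1060
1/w = 1/(-1060) = -1/1060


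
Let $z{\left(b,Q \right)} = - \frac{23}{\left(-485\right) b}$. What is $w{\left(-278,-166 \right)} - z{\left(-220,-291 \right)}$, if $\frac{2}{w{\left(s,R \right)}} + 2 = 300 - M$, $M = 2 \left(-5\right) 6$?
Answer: $\frac{110817}{19099300} \approx 0.0058021$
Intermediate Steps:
$M = -60$ ($M = \left(-10\right) 6 = -60$)
$w{\left(s,R \right)} = \frac{1}{179}$ ($w{\left(s,R \right)} = \frac{2}{-2 + \left(300 - -60\right)} = \frac{2}{-2 + \left(300 + 60\right)} = \frac{2}{-2 + 360} = \frac{2}{358} = 2 \cdot \frac{1}{358} = \frac{1}{179}$)
$z{\left(b,Q \right)} = \frac{23}{485 b}$ ($z{\left(b,Q \right)} = - 23 \left(- \frac{1}{485 b}\right) = \frac{23}{485 b}$)
$w{\left(-278,-166 \right)} - z{\left(-220,-291 \right)} = \frac{1}{179} - \frac{23}{485 \left(-220\right)} = \frac{1}{179} - \frac{23}{485} \left(- \frac{1}{220}\right) = \frac{1}{179} - - \frac{23}{106700} = \frac{1}{179} + \frac{23}{106700} = \frac{110817}{19099300}$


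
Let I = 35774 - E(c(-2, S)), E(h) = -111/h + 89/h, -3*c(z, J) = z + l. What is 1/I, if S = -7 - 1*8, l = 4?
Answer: 1/35741 ≈ 2.7979e-5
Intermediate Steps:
S = -15 (S = -7 - 8 = -15)
c(z, J) = -4/3 - z/3 (c(z, J) = -(z + 4)/3 = -(4 + z)/3 = -4/3 - z/3)
E(h) = -22/h
I = 35741 (I = 35774 - (-22)/(-4/3 - 1/3*(-2)) = 35774 - (-22)/(-4/3 + 2/3) = 35774 - (-22)/(-2/3) = 35774 - (-22)*(-3)/2 = 35774 - 1*33 = 35774 - 33 = 35741)
1/I = 1/35741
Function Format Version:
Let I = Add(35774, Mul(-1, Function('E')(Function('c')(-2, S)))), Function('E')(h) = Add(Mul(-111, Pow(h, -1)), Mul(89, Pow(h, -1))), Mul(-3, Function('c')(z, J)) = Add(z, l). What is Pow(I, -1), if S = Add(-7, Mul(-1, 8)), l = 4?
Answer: Rational(1, 35741) ≈ 2.7979e-5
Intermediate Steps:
S = -15 (S = Add(-7, -8) = -15)
Function('c')(z, J) = Add(Rational(-4, 3), Mul(Rational(-1, 3), z)) (Function('c')(z, J) = Mul(Rational(-1, 3), Add(z, 4)) = Mul(Rational(-1, 3), Add(4, z)) = Add(Rational(-4, 3), Mul(Rational(-1, 3), z)))
Function('E')(h) = Mul(-22, Pow(h, -1))
I = 35741 (I = Add(35774, Mul(-1, Mul(-22, Pow(Add(Rational(-4, 3), Mul(Rational(-1, 3), -2)), -1)))) = Add(35774, Mul(-1, Mul(-22, Pow(Add(Rational(-4, 3), Rational(2, 3)), -1)))) = Add(35774, Mul(-1, Mul(-22, Pow(Rational(-2, 3), -1)))) = Add(35774, Mul(-1, Mul(-22, Rational(-3, 2)))) = Add(35774, Mul(-1, 33)) = Add(35774, -33) = 35741)
Pow(I, -1) = Pow(35741, -1) = Rational(1, 35741)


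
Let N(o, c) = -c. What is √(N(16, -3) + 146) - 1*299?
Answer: -299 + √149 ≈ -286.79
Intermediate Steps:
√(N(16, -3) + 146) - 1*299 = √(-1*(-3) + 146) - 1*299 = √(3 + 146) - 299 = √149 - 299 = -299 + √149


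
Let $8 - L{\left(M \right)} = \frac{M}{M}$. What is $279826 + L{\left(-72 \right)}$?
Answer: $279833$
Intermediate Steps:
$L{\left(M \right)} = 7$ ($L{\left(M \right)} = 8 - \frac{M}{M} = 8 - 1 = 7$)
$279826 + L{\left(-72 \right)} = 279826 + 7 = 279833$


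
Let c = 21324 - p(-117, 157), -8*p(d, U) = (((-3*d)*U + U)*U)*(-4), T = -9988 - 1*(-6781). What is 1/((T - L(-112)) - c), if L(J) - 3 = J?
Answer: 1/4313802 ≈ 2.3181e-7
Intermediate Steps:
L(J) = 3 + J
T = -3207 (T = -9988 + 6781 = -3207)
p(d, U) = U*(U - 3*U*d)/2 (p(d, U) = -((-3*d)*U + U)*U*(-4)/8 = -(-3*U*d + U)*U*(-4)/8 = -(U - 3*U*d)*U*(-4)/8 = -U*(U - 3*U*d)*(-4)/8 = -(-1)*U*(U - 3*U*d)/2 = U*(U - 3*U*d)/2)
c = -4316900 (c = 21324 - 157**2*(1 - 3*(-117))/2 = 21324 - 24649*(1 + 351)/2 = 21324 - 24649*352/2 = 21324 - 1*4338224 = 21324 - 4338224 = -4316900)
1/((T - L(-112)) - c) = 1/((-3207 - (3 - 112)) - 1*(-4316900)) = 1/((-3207 - 1*(-109)) + 4316900) = 1/((-3207 + 109) + 4316900) = 1/(-3098 + 4316900) = 1/4313802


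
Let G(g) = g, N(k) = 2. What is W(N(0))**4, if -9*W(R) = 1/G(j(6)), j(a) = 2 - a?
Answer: 1/1679616 ≈ 5.9537e-7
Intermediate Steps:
W(R) = 1/36 (W(R) = -1/(9*(2 - 1*6)) = -1/(9*(2 - 6)) = -1/9/(-4) = -1/9*(-1/4) = 1/36)
W(N(0))**4 = (1/36)**4 = 1/1679616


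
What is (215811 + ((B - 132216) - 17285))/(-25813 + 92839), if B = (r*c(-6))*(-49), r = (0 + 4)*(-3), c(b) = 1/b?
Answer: 33106/33513 ≈ 0.98786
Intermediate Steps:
c(b) = 1/b
r = -12 (r = 4*(-3) = -12)
B = -98 (B = -12/(-6)*(-49) = -12*(-⅙)*(-49) = 2*(-49) = -98)
(215811 + ((B - 132216) - 17285))/(-25813 + 92839) = (215811 + ((-98 - 132216) - 17285))/(-25813 + 92839) = (215811 + (-132314 - 17285))/67026 = (215811 - 149599)*(1/67026) = 66212*(1/67026) = 33106/33513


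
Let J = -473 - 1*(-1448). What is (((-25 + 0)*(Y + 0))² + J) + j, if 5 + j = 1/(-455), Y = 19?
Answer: 103100724/455 ≈ 2.2660e+5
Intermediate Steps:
J = 975 (J = -473 + 1448 = 975)
j = -2276/455 (j = -5 + 1/(-455) = -5 - 1/455 = -2276/455 ≈ -5.0022)
(((-25 + 0)*(Y + 0))² + J) + j = (((-25 + 0)*(19 + 0))² + 975) - 2276/455 = ((-25*19)² + 975) - 2276/455 = ((-475)² + 975) - 2276/455 = (225625 + 975) - 2276/455 = 226600 - 2276/455 = 103100724/455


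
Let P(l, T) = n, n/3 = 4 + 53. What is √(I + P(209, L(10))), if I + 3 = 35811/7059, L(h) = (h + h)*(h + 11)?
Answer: 3*√106470897/2353 ≈ 13.156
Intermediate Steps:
n = 171 (n = 3*(4 + 53) = 3*57 = 171)
L(h) = 2*h*(11 + h) (L(h) = (2*h)*(11 + h) = 2*h*(11 + h))
P(l, T) = 171
I = 4878/2353 (I = -3 + 35811/7059 = -3 + 35811*(1/7059) = -3 + 11937/2353 = 4878/2353 ≈ 2.0731)
√(I + P(209, L(10))) = √(4878/2353 + 171) = √(407241/2353) = 3*√106470897/2353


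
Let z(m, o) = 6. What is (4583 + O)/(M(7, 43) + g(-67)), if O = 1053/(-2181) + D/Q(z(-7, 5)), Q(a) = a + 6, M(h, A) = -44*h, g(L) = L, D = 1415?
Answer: -8201317/654300 ≈ -12.534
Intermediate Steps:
Q(a) = 6 + a
O = 1024493/8724 (O = 1053/(-2181) + 1415/(6 + 6) = 1053*(-1/2181) + 1415/12 = -351/727 + 1415*(1/12) = -351/727 + 1415/12 = 1024493/8724 ≈ 117.43)
(4583 + O)/(M(7, 43) + g(-67)) = (4583 + 1024493/8724)/(-44*7 - 67) = 41006585/(8724*(-308 - 67)) = (41006585/8724)/(-375) = (41006585/8724)*(-1/375) = -8201317/654300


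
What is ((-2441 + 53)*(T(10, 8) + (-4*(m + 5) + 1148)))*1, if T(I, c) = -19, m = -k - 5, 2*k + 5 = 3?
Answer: -2686500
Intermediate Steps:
k = -1 (k = -5/2 + (1/2)*3 = -5/2 + 3/2 = -1)
m = -4 (m = -1*(-1) - 5 = 1 - 5 = -4)
((-2441 + 53)*(T(10, 8) + (-4*(m + 5) + 1148)))*1 = ((-2441 + 53)*(-19 + (-4*(-4 + 5) + 1148)))*1 = -2388*(-19 + (-4*1 + 1148))*1 = -2388*(-19 + (-4 + 1148))*1 = -2388*(-19 + 1144)*1 = -2388*1125*1 = -2686500*1 = -2686500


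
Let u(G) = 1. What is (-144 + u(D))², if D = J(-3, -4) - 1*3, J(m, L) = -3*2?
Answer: 20449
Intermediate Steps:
J(m, L) = -6
D = -9 (D = -6 - 1*3 = -6 - 3 = -9)
(-144 + u(D))² = (-144 + 1)² = (-143)² = 20449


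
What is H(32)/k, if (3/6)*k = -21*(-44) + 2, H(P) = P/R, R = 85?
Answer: 8/39355 ≈ 0.00020328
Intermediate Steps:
H(P) = P/85
k = 1852 (k = 2*(-21*(-44) + 2) = 2*(924 + 2) = 2*926 = 1852)
H(32)/k = ((1/85)*32)/1852 = (32/85)*(1/1852) = 8/39355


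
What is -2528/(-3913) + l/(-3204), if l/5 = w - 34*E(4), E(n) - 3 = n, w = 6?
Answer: 3159698/3134313 ≈ 1.0081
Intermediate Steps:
E(n) = 3 + n
l = -1160 (l = 5*(6 - 34*(3 + 4)) = 5*(6 - 34*7) = 5*(6 - 238) = 5*(-232) = -1160)
-2528/(-3913) + l/(-3204) = -2528/(-3913) - 1160/(-3204) = -2528*(-1/3913) - 1160*(-1/3204) = 2528/3913 + 290/801 = 3159698/3134313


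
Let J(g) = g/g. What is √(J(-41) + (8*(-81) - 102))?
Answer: I*√749 ≈ 27.368*I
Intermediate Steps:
J(g) = 1
√(J(-41) + (8*(-81) - 102)) = √(1 + (8*(-81) - 102)) = √(1 + (-648 - 102)) = √(1 - 750) = √(-749) = I*√749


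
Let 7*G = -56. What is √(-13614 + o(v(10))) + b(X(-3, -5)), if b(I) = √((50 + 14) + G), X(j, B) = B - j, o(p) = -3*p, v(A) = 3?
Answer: 2*√14 + I*√13623 ≈ 7.4833 + 116.72*I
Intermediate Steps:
G = -8 (G = (⅐)*(-56) = -8)
b(I) = 2*√14 (b(I) = √((50 + 14) - 8) = √(64 - 8) = √56 = 2*√14)
√(-13614 + o(v(10))) + b(X(-3, -5)) = √(-13614 - 3*3) + 2*√14 = √(-13614 - 9) + 2*√14 = √(-13623) + 2*√14 = I*√13623 + 2*√14 = 2*√14 + I*√13623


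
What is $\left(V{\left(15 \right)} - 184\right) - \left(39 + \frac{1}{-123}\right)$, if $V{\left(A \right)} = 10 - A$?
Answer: $- \frac{28043}{123} \approx -227.99$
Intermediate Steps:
$\left(V{\left(15 \right)} - 184\right) - \left(39 + \frac{1}{-123}\right) = \left(\left(10 - 15\right) - 184\right) - \left(39 + \frac{1}{-123}\right) = \left(\left(10 - 15\right) - 184\right) - \left(39 - \frac{1}{123}\right) = \left(-5 - 184\right) - \frac{4796}{123} = -189 - \frac{4796}{123} = - \frac{28043}{123}$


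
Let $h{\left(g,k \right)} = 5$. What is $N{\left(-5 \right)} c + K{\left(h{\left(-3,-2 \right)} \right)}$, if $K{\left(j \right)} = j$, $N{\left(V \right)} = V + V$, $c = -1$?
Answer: $15$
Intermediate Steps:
$N{\left(V \right)} = 2 V$
$N{\left(-5 \right)} c + K{\left(h{\left(-3,-2 \right)} \right)} = 2 \left(-5\right) \left(-1\right) + 5 = \left(-10\right) \left(-1\right) + 5 = 10 + 5 = 15$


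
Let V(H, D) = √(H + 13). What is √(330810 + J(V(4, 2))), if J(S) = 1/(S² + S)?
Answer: √(95604090 + 95604107*√17)/(17*√(1 + √17)) ≈ 575.16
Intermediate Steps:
V(H, D) = √(13 + H)
J(S) = 1/(S + S²)
√(330810 + J(V(4, 2))) = √(330810 + 1/((√(13 + 4))*(1 + √(13 + 4)))) = √(330810 + 1/((√17)*(1 + √17))) = √(330810 + (√17/17)/(1 + √17)) = √(330810 + √17/(17*(1 + √17)))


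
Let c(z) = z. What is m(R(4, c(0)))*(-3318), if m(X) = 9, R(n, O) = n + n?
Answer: -29862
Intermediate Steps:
R(n, O) = 2*n
m(R(4, c(0)))*(-3318) = 9*(-3318) = -29862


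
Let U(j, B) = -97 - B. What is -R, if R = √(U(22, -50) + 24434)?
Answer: -√24387 ≈ -156.16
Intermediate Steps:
R = √24387 (R = √((-97 - 1*(-50)) + 24434) = √((-97 + 50) + 24434) = √(-47 + 24434) = √24387 ≈ 156.16)
-R = -√24387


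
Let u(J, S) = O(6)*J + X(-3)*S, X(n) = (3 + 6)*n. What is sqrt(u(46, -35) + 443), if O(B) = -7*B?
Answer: 4*I*sqrt(34) ≈ 23.324*I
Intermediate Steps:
X(n) = 9*n
u(J, S) = -42*J - 27*S (u(J, S) = (-7*6)*J + (9*(-3))*S = -42*J - 27*S)
sqrt(u(46, -35) + 443) = sqrt((-42*46 - 27*(-35)) + 443) = sqrt((-1932 + 945) + 443) = sqrt(-987 + 443) = sqrt(-544) = 4*I*sqrt(34)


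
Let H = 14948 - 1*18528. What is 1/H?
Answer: -1/3580 ≈ -0.00027933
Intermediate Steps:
H = -3580 (H = 14948 - 18528 = -3580)
1/H = 1/(-3580) = -1/3580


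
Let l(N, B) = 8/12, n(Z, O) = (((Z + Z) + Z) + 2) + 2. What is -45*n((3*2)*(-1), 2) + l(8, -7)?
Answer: 1892/3 ≈ 630.67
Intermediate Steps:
n(Z, O) = 4 + 3*Z (n(Z, O) = ((2*Z + Z) + 2) + 2 = (3*Z + 2) + 2 = (2 + 3*Z) + 2 = 4 + 3*Z)
l(N, B) = ⅔ (l(N, B) = 8*(1/12) = ⅔)
-45*n((3*2)*(-1), 2) + l(8, -7) = -45*(4 + 3*((3*2)*(-1))) + ⅔ = -45*(4 + 3*(6*(-1))) + ⅔ = -45*(4 + 3*(-6)) + ⅔ = -45*(4 - 18) + ⅔ = -45*(-14) + ⅔ = 630 + ⅔ = 1892/3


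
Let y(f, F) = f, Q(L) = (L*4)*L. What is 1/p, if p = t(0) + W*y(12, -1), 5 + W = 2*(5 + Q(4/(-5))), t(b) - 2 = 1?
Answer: 25/3111 ≈ 0.0080360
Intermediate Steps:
Q(L) = 4*L² (Q(L) = (4*L)*L = 4*L²)
t(b) = 3 (t(b) = 2 + 1 = 3)
W = 253/25 (W = -5 + 2*(5 + 4*(4/(-5))²) = -5 + 2*(5 + 4*(4*(-⅕))²) = -5 + 2*(5 + 4*(-⅘)²) = -5 + 2*(5 + 4*(16/25)) = -5 + 2*(5 + 64/25) = -5 + 2*(189/25) = -5 + 378/25 = 253/25 ≈ 10.120)
p = 3111/25 (p = 3 + (253/25)*12 = 3 + 3036/25 = 3111/25 ≈ 124.44)
1/p = 1/(3111/25) = 25/3111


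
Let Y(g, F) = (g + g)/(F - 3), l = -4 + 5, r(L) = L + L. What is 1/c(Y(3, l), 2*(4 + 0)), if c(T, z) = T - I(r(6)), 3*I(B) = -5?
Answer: -¾ ≈ -0.75000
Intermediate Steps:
r(L) = 2*L
l = 1
I(B) = -5/3 (I(B) = (⅓)*(-5) = -5/3)
Y(g, F) = 2*g/(-3 + F) (Y(g, F) = (2*g)/(-3 + F) = 2*g/(-3 + F))
c(T, z) = 5/3 + T (c(T, z) = T - 1*(-5/3) = T + 5/3 = 5/3 + T)
1/c(Y(3, l), 2*(4 + 0)) = 1/(5/3 + 2*3/(-3 + 1)) = 1/(5/3 + 2*3/(-2)) = 1/(5/3 + 2*3*(-½)) = 1/(5/3 - 3) = 1/(-4/3) = -¾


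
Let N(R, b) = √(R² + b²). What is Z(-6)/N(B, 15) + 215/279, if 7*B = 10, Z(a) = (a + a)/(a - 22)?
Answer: 215/279 + 3*√445/2225 ≈ 0.79905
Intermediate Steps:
Z(a) = 2*a/(-22 + a) (Z(a) = (2*a)/(-22 + a) = 2*a/(-22 + a))
B = 10/7 (B = (⅐)*10 = 10/7 ≈ 1.4286)
Z(-6)/N(B, 15) + 215/279 = (2*(-6)/(-22 - 6))/(√((10/7)² + 15²)) + 215/279 = (2*(-6)/(-28))/(√(100/49 + 225)) + 215*(1/279) = (2*(-6)*(-1/28))/(√(11125/49)) + 215/279 = 3/(7*((5*√445/7))) + 215/279 = 3*(7*√445/2225)/7 + 215/279 = 3*√445/2225 + 215/279 = 215/279 + 3*√445/2225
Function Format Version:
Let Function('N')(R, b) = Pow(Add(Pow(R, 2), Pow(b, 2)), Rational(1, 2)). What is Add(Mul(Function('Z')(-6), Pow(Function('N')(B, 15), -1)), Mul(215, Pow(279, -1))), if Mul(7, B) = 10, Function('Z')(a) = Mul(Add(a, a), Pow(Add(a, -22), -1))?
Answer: Add(Rational(215, 279), Mul(Rational(3, 2225), Pow(445, Rational(1, 2)))) ≈ 0.79905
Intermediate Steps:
Function('Z')(a) = Mul(2, a, Pow(Add(-22, a), -1)) (Function('Z')(a) = Mul(Mul(2, a), Pow(Add(-22, a), -1)) = Mul(2, a, Pow(Add(-22, a), -1)))
B = Rational(10, 7) (B = Mul(Rational(1, 7), 10) = Rational(10, 7) ≈ 1.4286)
Add(Mul(Function('Z')(-6), Pow(Function('N')(B, 15), -1)), Mul(215, Pow(279, -1))) = Add(Mul(Mul(2, -6, Pow(Add(-22, -6), -1)), Pow(Pow(Add(Pow(Rational(10, 7), 2), Pow(15, 2)), Rational(1, 2)), -1)), Mul(215, Pow(279, -1))) = Add(Mul(Mul(2, -6, Pow(-28, -1)), Pow(Pow(Add(Rational(100, 49), 225), Rational(1, 2)), -1)), Mul(215, Rational(1, 279))) = Add(Mul(Mul(2, -6, Rational(-1, 28)), Pow(Pow(Rational(11125, 49), Rational(1, 2)), -1)), Rational(215, 279)) = Add(Mul(Rational(3, 7), Pow(Mul(Rational(5, 7), Pow(445, Rational(1, 2))), -1)), Rational(215, 279)) = Add(Mul(Rational(3, 7), Mul(Rational(7, 2225), Pow(445, Rational(1, 2)))), Rational(215, 279)) = Add(Mul(Rational(3, 2225), Pow(445, Rational(1, 2))), Rational(215, 279)) = Add(Rational(215, 279), Mul(Rational(3, 2225), Pow(445, Rational(1, 2))))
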